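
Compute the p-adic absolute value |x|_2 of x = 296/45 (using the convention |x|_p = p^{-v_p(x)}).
|296/45|_2 = 1/8

Step 1 — compute v_2(x) by factoring powers of 2 out of the numerator and denominator: v_2(296/45) = 3. Step 2 — apply |x|_p = p^{-v_p(x)} = 2^{-3} = 1/8.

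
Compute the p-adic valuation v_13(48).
v_13(48) = 0

v_13(n) is the largest exponent k such that 13^k divides n. Factor out: 48 = 13^0 · 48. (Sign doesn't affect v_p.) So v_13(48) = 0.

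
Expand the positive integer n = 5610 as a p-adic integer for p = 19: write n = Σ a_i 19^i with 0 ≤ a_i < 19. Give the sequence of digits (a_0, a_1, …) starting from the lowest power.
(a_0, a_1, …) = (5, 10, 15)

Repeated division by 19 gives the digits low-to-high: 5610 = 5 + 10·19^1 + 15·19^2. Digit sequence: (5, 10, 15).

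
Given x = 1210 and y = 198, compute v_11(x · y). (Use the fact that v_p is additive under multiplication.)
v_11(239580) = 3

v_p(x) = 2 (factor: 1210 = 11^2 · 10); v_p(y) = 1 (factor: 198 = 11^1 · 18). Additivity: v_p(xy) = v_p(x) + v_p(y) = 2 + 1 = 3. (Direct check: xy = 239580 = 11^3 · (180).)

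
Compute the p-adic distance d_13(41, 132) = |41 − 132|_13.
d_13(41, 132) = 1/13

Step 1 — x − y = 41 − 132 = -91. Step 2 — v_13(-91) = 1 (factor: -91 = −(13^1 · 7); the sign does not affect v_p). Step 3 — |x − y|_13 = 13^{-1} = 1/13.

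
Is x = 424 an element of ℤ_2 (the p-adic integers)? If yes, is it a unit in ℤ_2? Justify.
x ∈ ℤ_2 but not a unit; v_2(x) = 3 > 0

ℤ_2 = {x ∈ ℚ_2 : v_2(x) ≥ 0} and ℤ_2^× = {x ∈ ℤ_2 : v_2(x) = 0}. Here v_2(424) = v_2(num) − v_2(den) = 3; compare against these criteria.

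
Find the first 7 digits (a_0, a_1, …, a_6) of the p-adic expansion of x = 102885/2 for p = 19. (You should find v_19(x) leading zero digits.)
(a_0, …, a_6) = (0, 0, 0, 17, 9, 9, 9)

v_19(102885/2) = 3, so a_0 = ... = a_2 = 0. Factor out: x = 19^3 · u with u = 15/2 a unit in ℤ_19. Expand u iteratively via a_{v+i} = u_i mod 19, u_{i+1} = (u_i − a_{v+i})/19:
  u_0 = 15/2;  a_3 = 17;  u_1 = (u_0 − 17)/19 = -1/2
  u_1 = -1/2;  a_4 = 9;  u_2 = (u_1 − 9)/19 = -1/2
  u_2 = -1/2;  a_5 = 9;  u_3 = (u_2 − 9)/19 = -1/2
  u_3 = -1/2;  a_6 = 9;  u_4 = (u_3 − 9)/19 = -1/2
Digits: (0, 0, 0, 17, 9, 9, 9).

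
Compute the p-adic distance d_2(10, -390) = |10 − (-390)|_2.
d_2(10, -390) = 1/16

Step 1 — x − y = 10 − (-390) = 400. Step 2 — v_2(400) = 4 (factor: 400 = (2^4 · 25); the sign does not affect v_p). Step 3 — |x − y|_2 = 2^{-4} = 1/16.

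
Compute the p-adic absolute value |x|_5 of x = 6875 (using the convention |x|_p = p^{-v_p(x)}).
|6875|_5 = 1/625

Step 1 — compute v_5(x) by factoring powers of 5 out of the numerator and denominator: v_5(6875) = 4. Step 2 — apply |x|_p = p^{-v_p(x)} = 5^{-4} = 1/625.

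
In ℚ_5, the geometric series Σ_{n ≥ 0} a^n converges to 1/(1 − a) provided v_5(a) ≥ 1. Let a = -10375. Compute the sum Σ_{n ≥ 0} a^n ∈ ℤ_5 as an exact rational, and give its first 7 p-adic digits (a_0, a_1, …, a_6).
Σ a^n = 1/(1 − a) = 1/10376;  first 7 digits = (1, 0, 0, 2, 3, 1, 3)

v_5(a) = 3 ≥ 1, so the series converges in ℤ_5 to 1/(1 − a) = 1/(1 − (-10375)) = 1/10376. Expand this rational in ℤ_5: compute digits iteratively via d_i = x_i mod 5, x_{i+1} = (x_i − d_i)/5. The first 7 digits are (1, 0, 0, 2, 3, 1, 3).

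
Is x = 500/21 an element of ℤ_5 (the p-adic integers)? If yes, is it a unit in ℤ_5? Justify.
x ∈ ℤ_5 but not a unit; v_5(x) = 3 > 0

ℤ_5 = {x ∈ ℚ_5 : v_5(x) ≥ 0} and ℤ_5^× = {x ∈ ℤ_5 : v_5(x) = 0}. Here v_5(500/21) = v_5(num) − v_5(den) = 3; compare against these criteria.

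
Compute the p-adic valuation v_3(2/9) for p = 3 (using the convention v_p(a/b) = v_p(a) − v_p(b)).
v_3(2/9) = -2

Factor powers of 3 from the numerator and denominator of the reduced fraction: 2 = 3^0 · 2 and 9 = 3^2 · 1. Apply v_p(a/b) = v_p(a) − v_p(b): v_3(2/9) = 0 − 2 = -2.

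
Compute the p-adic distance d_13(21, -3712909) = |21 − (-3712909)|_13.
d_13(21, -3712909) = 1/371293

Step 1 — x − y = 21 − (-3712909) = 3712930. Step 2 — v_13(3712930) = 5 (factor: 3712930 = (13^5 · 10); the sign does not affect v_p). Step 3 — |x − y|_13 = 13^{-5} = 1/371293.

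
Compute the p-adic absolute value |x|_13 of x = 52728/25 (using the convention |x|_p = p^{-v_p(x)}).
|52728/25|_13 = 1/2197

Step 1 — compute v_13(x) by factoring powers of 13 out of the numerator and denominator: v_13(52728/25) = 3. Step 2 — apply |x|_p = p^{-v_p(x)} = 13^{-3} = 1/2197.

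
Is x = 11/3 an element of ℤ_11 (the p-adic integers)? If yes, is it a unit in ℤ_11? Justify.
x ∈ ℤ_11 but not a unit; v_11(x) = 1 > 0

ℤ_11 = {x ∈ ℚ_11 : v_11(x) ≥ 0} and ℤ_11^× = {x ∈ ℤ_11 : v_11(x) = 0}. Here v_11(11/3) = v_11(num) − v_11(den) = 1; compare against these criteria.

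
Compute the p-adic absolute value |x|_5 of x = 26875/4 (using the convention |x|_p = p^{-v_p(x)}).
|26875/4|_5 = 1/625

Step 1 — compute v_5(x) by factoring powers of 5 out of the numerator and denominator: v_5(26875/4) = 4. Step 2 — apply |x|_p = p^{-v_p(x)} = 5^{-4} = 1/625.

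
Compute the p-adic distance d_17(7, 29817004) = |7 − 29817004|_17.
d_17(7, 29817004) = 1/1419857

Step 1 — x − y = 7 − 29817004 = -29816997. Step 2 — v_17(-29816997) = 5 (factor: -29816997 = −(17^5 · 21); the sign does not affect v_p). Step 3 — |x − y|_17 = 17^{-5} = 1/1419857.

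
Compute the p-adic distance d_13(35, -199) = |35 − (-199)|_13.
d_13(35, -199) = 1/13

Step 1 — x − y = 35 − (-199) = 234. Step 2 — v_13(234) = 1 (factor: 234 = (13^1 · 18); the sign does not affect v_p). Step 3 — |x − y|_13 = 13^{-1} = 1/13.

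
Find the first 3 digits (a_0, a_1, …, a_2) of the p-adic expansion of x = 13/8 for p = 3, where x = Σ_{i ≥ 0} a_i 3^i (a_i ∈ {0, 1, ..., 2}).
(a_0, …, a_2) = (2, 1, 0)

v_3(13/8) = 0 (numerator and denominator both coprime to 3), so x ∈ ℤ_3^×. Compute digits iteratively via a_i = x_i mod 3, x_{i+1} = (x_i − a_i)/3, with x_0 = x:
  x_0 = 13/8;  a_0 = 2;  x_1 = (x_0 − 2)/3 = -1/8
  x_1 = -1/8;  a_1 = 1;  x_2 = (x_1 − 1)/3 = -3/8
  x_2 = -3/8;  a_2 = 0;  x_3 = (x_2 − 0)/3 = -1/8
Digits: (2, 1, 0).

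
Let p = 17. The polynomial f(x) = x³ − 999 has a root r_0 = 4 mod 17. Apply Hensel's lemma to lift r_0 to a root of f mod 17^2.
r_1 = 174 (mod 289)

Hensel: r_{i+1} = r_i − f(r_i)/f′(r_i) mod 17^{i+2}, where f′(x) = 3x². Iterate:
  r_0 = 4 (mod 17)
  r_1 = 174 (mod 289)
Final: r = 174 with f(r) ≡ 0 mod 17^2.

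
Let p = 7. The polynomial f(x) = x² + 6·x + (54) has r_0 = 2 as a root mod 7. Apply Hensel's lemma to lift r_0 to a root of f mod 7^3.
r_2 = 93 (mod 343)

Hensel: r_{i+1} = r_i − f(r_i)·(f′(r_i))^{-1} mod 7^{i+2}, f′(x) = 2x + 6. Iterate:
  r_0 = 2 (mod 7)
  r_1 = 44 (mod 49)
  r_2 = 93 (mod 343)
Final: r = 93 satisfies f(r) ≡ 0 mod 7^3.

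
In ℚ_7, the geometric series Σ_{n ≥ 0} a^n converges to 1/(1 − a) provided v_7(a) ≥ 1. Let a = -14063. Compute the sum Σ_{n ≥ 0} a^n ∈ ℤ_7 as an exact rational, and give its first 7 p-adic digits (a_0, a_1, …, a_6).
Σ a^n = 1/(1 − a) = 1/14064;  first 7 digits = (1, 0, 0, 1, 1, 6, 0)

v_7(a) = 3 ≥ 1, so the series converges in ℤ_7 to 1/(1 − a) = 1/(1 − (-14063)) = 1/14064. Expand this rational in ℤ_7: compute digits iteratively via d_i = x_i mod 7, x_{i+1} = (x_i − d_i)/7. The first 7 digits are (1, 0, 0, 1, 1, 6, 0).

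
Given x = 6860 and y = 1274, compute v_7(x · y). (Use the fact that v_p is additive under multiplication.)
v_7(8739640) = 5

v_p(x) = 3 (factor: 6860 = 7^3 · 20); v_p(y) = 2 (factor: 1274 = 7^2 · 26). Additivity: v_p(xy) = v_p(x) + v_p(y) = 3 + 2 = 5. (Direct check: xy = 8739640 = 7^5 · (520).)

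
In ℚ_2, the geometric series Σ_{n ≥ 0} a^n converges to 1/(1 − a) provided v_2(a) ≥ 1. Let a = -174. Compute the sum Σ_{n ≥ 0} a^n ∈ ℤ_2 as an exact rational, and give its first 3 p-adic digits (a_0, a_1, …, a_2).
Σ a^n = 1/(1 − a) = 1/175;  first 3 digits = (1, 1, 1)

v_2(a) = 1 ≥ 1, so the series converges in ℤ_2 to 1/(1 − a) = 1/(1 − (-174)) = 1/175. Expand this rational in ℤ_2: compute digits iteratively via d_i = x_i mod 2, x_{i+1} = (x_i − d_i)/2. The first 3 digits are (1, 1, 1).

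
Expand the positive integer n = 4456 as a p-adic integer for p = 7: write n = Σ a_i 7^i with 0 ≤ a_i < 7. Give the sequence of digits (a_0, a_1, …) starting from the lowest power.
(a_0, a_1, …) = (4, 6, 6, 5, 1)

Repeated division by 7 gives the digits low-to-high: 4456 = 4 + 6·7^1 + 6·7^2 + 5·7^3 + 1·7^4. Digit sequence: (4, 6, 6, 5, 1).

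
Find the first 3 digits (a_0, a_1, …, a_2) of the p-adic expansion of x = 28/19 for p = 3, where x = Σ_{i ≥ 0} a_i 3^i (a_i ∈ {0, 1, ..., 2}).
(a_0, …, a_2) = (1, 0, 1)

v_3(28/19) = 0 (numerator and denominator both coprime to 3), so x ∈ ℤ_3^×. Compute digits iteratively via a_i = x_i mod 3, x_{i+1} = (x_i − a_i)/3, with x_0 = x:
  x_0 = 28/19;  a_0 = 1;  x_1 = (x_0 − 1)/3 = 3/19
  x_1 = 3/19;  a_1 = 0;  x_2 = (x_1 − 0)/3 = 1/19
  x_2 = 1/19;  a_2 = 1;  x_3 = (x_2 − 1)/3 = -6/19
Digits: (1, 0, 1).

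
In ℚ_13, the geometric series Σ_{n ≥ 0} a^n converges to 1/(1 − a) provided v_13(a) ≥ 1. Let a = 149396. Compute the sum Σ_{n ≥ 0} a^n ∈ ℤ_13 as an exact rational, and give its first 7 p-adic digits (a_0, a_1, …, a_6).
Σ a^n = 1/(1 − a) = -1/149395;  first 7 digits = (1, 0, 0, 3, 5, 0, 9)

v_13(a) = 3 ≥ 1, so the series converges in ℤ_13 to 1/(1 − a) = 1/(1 − 149396) = -1/149395. Expand this rational in ℤ_13: compute digits iteratively via d_i = x_i mod 13, x_{i+1} = (x_i − d_i)/13. The first 7 digits are (1, 0, 0, 3, 5, 0, 9).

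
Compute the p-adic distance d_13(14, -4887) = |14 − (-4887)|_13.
d_13(14, -4887) = 1/169

Step 1 — x − y = 14 − (-4887) = 4901. Step 2 — v_13(4901) = 2 (factor: 4901 = (13^2 · 29); the sign does not affect v_p). Step 3 — |x − y|_13 = 13^{-2} = 1/169.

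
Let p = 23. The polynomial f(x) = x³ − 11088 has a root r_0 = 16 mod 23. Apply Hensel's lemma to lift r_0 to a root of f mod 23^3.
r_2 = 4202 (mod 12167)

Hensel: r_{i+1} = r_i − f(r_i)/f′(r_i) mod 23^{i+2}, where f′(x) = 3x². Iterate:
  r_0 = 16 (mod 23)
  r_1 = 499 (mod 529)
  r_2 = 4202 (mod 12167)
Final: r = 4202 with f(r) ≡ 0 mod 23^3.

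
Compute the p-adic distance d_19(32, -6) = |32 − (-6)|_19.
d_19(32, -6) = 1/19

Step 1 — x − y = 32 − (-6) = 38. Step 2 — v_19(38) = 1 (factor: 38 = (19^1 · 2); the sign does not affect v_p). Step 3 — |x − y|_19 = 19^{-1} = 1/19.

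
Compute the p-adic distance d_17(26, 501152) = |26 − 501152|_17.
d_17(26, 501152) = 1/83521

Step 1 — x − y = 26 − 501152 = -501126. Step 2 — v_17(-501126) = 4 (factor: -501126 = −(17^4 · 6); the sign does not affect v_p). Step 3 — |x − y|_17 = 17^{-4} = 1/83521.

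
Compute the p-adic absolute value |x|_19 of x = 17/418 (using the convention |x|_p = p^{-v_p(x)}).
|17/418|_19 = 19

Step 1 — compute v_19(x) by factoring powers of 19 out of the numerator and denominator: v_19(17/418) = -1. Step 2 — apply |x|_p = p^{-v_p(x)} = 19^{1} = 19.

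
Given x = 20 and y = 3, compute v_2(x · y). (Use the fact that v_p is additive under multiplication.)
v_2(60) = 2

v_p(x) = 2 (factor: 20 = 2^2 · 5); v_p(y) = 0 (factor: 3 = 2^0 · 3). Additivity: v_p(xy) = v_p(x) + v_p(y) = 2 + 0 = 2. (Direct check: xy = 60 = 2^2 · (15).)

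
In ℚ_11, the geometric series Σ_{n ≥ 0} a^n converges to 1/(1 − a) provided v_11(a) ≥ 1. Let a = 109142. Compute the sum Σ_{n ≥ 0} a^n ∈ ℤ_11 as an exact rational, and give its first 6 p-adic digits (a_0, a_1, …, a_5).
Σ a^n = 1/(1 − a) = -1/109141;  first 6 digits = (1, 0, 0, 5, 7, 0)

v_11(a) = 3 ≥ 1, so the series converges in ℤ_11 to 1/(1 − a) = 1/(1 − 109142) = -1/109141. Expand this rational in ℤ_11: compute digits iteratively via d_i = x_i mod 11, x_{i+1} = (x_i − d_i)/11. The first 6 digits are (1, 0, 0, 5, 7, 0).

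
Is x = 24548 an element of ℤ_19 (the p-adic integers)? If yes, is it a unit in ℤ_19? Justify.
x ∈ ℤ_19 but not a unit; v_19(x) = 2 > 0

ℤ_19 = {x ∈ ℚ_19 : v_19(x) ≥ 0} and ℤ_19^× = {x ∈ ℤ_19 : v_19(x) = 0}. Here v_19(24548) = v_19(num) − v_19(den) = 2; compare against these criteria.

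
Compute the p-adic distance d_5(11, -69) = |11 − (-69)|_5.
d_5(11, -69) = 1/5

Step 1 — x − y = 11 − (-69) = 80. Step 2 — v_5(80) = 1 (factor: 80 = (5^1 · 16); the sign does not affect v_p). Step 3 — |x − y|_5 = 5^{-1} = 1/5.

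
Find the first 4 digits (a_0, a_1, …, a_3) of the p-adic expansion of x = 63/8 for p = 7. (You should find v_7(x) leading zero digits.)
(a_0, …, a_3) = (0, 2, 6, 0)

v_7(63/8) = 1, so a_0 = ... = a_0 = 0. Factor out: x = 7^1 · u with u = 9/8 a unit in ℤ_7. Expand u iteratively via a_{v+i} = u_i mod 7, u_{i+1} = (u_i − a_{v+i})/7:
  u_0 = 9/8;  a_1 = 2;  u_1 = (u_0 − 2)/7 = -1/8
  u_1 = -1/8;  a_2 = 6;  u_2 = (u_1 − 6)/7 = -7/8
  u_2 = -7/8;  a_3 = 0;  u_3 = (u_2 − 0)/7 = -1/8
Digits: (0, 2, 6, 0).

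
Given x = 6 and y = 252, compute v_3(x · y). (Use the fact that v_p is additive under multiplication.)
v_3(1512) = 3

v_p(x) = 1 (factor: 6 = 3^1 · 2); v_p(y) = 2 (factor: 252 = 3^2 · 28). Additivity: v_p(xy) = v_p(x) + v_p(y) = 1 + 2 = 3. (Direct check: xy = 1512 = 3^3 · (56).)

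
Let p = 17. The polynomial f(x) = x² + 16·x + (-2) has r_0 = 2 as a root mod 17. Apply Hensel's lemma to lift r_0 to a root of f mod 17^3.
r_2 = 376 (mod 4913)

Hensel: r_{i+1} = r_i − f(r_i)·(f′(r_i))^{-1} mod 17^{i+2}, f′(x) = 2x + 16. Iterate:
  r_0 = 2 (mod 17)
  r_1 = 87 (mod 289)
  r_2 = 376 (mod 4913)
Final: r = 376 satisfies f(r) ≡ 0 mod 17^3.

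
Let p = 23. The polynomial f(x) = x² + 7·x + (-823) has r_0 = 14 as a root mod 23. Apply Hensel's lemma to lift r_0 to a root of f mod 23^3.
r_2 = 1072 (mod 12167)

Hensel: r_{i+1} = r_i − f(r_i)·(f′(r_i))^{-1} mod 23^{i+2}, f′(x) = 2x + 7. Iterate:
  r_0 = 14 (mod 23)
  r_1 = 14 (mod 529)
  r_2 = 1072 (mod 12167)
Final: r = 1072 satisfies f(r) ≡ 0 mod 23^3.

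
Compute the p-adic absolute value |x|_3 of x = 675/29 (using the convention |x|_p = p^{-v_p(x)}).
|675/29|_3 = 1/27

Step 1 — compute v_3(x) by factoring powers of 3 out of the numerator and denominator: v_3(675/29) = 3. Step 2 — apply |x|_p = p^{-v_p(x)} = 3^{-3} = 1/27.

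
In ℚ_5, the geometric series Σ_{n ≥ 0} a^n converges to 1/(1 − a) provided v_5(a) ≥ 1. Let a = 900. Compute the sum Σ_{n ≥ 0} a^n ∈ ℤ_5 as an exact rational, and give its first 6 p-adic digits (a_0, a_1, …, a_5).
Σ a^n = 1/(1 − a) = -1/899;  first 6 digits = (1, 0, 1, 2, 2, 4)

v_5(a) = 2 ≥ 1, so the series converges in ℤ_5 to 1/(1 − a) = 1/(1 − 900) = -1/899. Expand this rational in ℤ_5: compute digits iteratively via d_i = x_i mod 5, x_{i+1} = (x_i − d_i)/5. The first 6 digits are (1, 0, 1, 2, 2, 4).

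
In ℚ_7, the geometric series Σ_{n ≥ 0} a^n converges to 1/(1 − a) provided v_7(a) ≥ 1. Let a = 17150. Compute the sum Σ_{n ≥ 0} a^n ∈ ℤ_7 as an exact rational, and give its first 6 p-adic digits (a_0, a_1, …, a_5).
Σ a^n = 1/(1 − a) = -1/17149;  first 6 digits = (1, 0, 0, 1, 0, 1)

v_7(a) = 3 ≥ 1, so the series converges in ℤ_7 to 1/(1 − a) = 1/(1 − 17150) = -1/17149. Expand this rational in ℤ_7: compute digits iteratively via d_i = x_i mod 7, x_{i+1} = (x_i − d_i)/7. The first 6 digits are (1, 0, 0, 1, 0, 1).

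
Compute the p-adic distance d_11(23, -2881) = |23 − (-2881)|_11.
d_11(23, -2881) = 1/121

Step 1 — x − y = 23 − (-2881) = 2904. Step 2 — v_11(2904) = 2 (factor: 2904 = (11^2 · 24); the sign does not affect v_p). Step 3 — |x − y|_11 = 11^{-2} = 1/121.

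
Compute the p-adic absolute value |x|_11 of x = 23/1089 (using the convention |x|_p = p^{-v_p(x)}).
|23/1089|_11 = 121

Step 1 — compute v_11(x) by factoring powers of 11 out of the numerator and denominator: v_11(23/1089) = -2. Step 2 — apply |x|_p = p^{-v_p(x)} = 11^{2} = 121.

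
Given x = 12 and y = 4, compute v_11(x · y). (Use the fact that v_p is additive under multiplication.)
v_11(48) = 0

v_p(x) = 0 (factor: 12 = 11^0 · 12); v_p(y) = 0 (factor: 4 = 11^0 · 4). Additivity: v_p(xy) = v_p(x) + v_p(y) = 0 + 0 = 0. (Direct check: xy = 48 = 11^0 · (48).)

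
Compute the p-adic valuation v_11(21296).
v_11(21296) = 3

v_11(n) is the largest exponent k such that 11^k divides n. Factor out: 21296 = 11^3 · 16. (Sign doesn't affect v_p.) So v_11(21296) = 3.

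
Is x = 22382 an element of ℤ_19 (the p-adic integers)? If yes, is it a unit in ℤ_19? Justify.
x ∈ ℤ_19 but not a unit; v_19(x) = 2 > 0

ℤ_19 = {x ∈ ℚ_19 : v_19(x) ≥ 0} and ℤ_19^× = {x ∈ ℤ_19 : v_19(x) = 0}. Here v_19(22382) = v_19(num) − v_19(den) = 2; compare against these criteria.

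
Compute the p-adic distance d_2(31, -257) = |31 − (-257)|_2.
d_2(31, -257) = 1/32

Step 1 — x − y = 31 − (-257) = 288. Step 2 — v_2(288) = 5 (factor: 288 = (2^5 · 9); the sign does not affect v_p). Step 3 — |x − y|_2 = 2^{-5} = 1/32.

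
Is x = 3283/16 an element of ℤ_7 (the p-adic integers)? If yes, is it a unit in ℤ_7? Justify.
x ∈ ℤ_7 but not a unit; v_7(x) = 2 > 0

ℤ_7 = {x ∈ ℚ_7 : v_7(x) ≥ 0} and ℤ_7^× = {x ∈ ℤ_7 : v_7(x) = 0}. Here v_7(3283/16) = v_7(num) − v_7(den) = 2; compare against these criteria.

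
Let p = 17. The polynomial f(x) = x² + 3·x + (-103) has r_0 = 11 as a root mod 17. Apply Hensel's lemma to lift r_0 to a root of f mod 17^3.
r_2 = 1558 (mod 4913)

Hensel: r_{i+1} = r_i − f(r_i)·(f′(r_i))^{-1} mod 17^{i+2}, f′(x) = 2x + 3. Iterate:
  r_0 = 11 (mod 17)
  r_1 = 113 (mod 289)
  r_2 = 1558 (mod 4913)
Final: r = 1558 satisfies f(r) ≡ 0 mod 17^3.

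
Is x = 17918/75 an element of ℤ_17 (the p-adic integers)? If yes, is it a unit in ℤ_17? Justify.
x ∈ ℤ_17 but not a unit; v_17(x) = 2 > 0

ℤ_17 = {x ∈ ℚ_17 : v_17(x) ≥ 0} and ℤ_17^× = {x ∈ ℤ_17 : v_17(x) = 0}. Here v_17(17918/75) = v_17(num) − v_17(den) = 2; compare against these criteria.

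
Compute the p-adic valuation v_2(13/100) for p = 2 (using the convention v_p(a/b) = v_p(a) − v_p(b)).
v_2(13/100) = -2

Factor powers of 2 from the numerator and denominator of the reduced fraction: 13 = 2^0 · 13 and 100 = 2^2 · 25. Apply v_p(a/b) = v_p(a) − v_p(b): v_2(13/100) = 0 − 2 = -2.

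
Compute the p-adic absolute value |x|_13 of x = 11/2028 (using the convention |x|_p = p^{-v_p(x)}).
|11/2028|_13 = 169

Step 1 — compute v_13(x) by factoring powers of 13 out of the numerator and denominator: v_13(11/2028) = -2. Step 2 — apply |x|_p = p^{-v_p(x)} = 13^{2} = 169.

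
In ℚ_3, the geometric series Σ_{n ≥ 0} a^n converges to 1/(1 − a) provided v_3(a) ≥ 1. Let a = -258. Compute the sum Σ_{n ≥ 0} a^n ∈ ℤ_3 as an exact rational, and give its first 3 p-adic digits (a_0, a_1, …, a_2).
Σ a^n = 1/(1 − a) = 1/259;  first 3 digits = (1, 1, 2)

v_3(a) = 1 ≥ 1, so the series converges in ℤ_3 to 1/(1 − a) = 1/(1 − (-258)) = 1/259. Expand this rational in ℤ_3: compute digits iteratively via d_i = x_i mod 3, x_{i+1} = (x_i − d_i)/3. The first 3 digits are (1, 1, 2).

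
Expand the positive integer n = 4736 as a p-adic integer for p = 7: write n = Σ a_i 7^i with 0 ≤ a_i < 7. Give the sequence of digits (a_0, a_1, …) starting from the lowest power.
(a_0, a_1, …) = (4, 4, 5, 6, 1)

Repeated division by 7 gives the digits low-to-high: 4736 = 4 + 4·7^1 + 5·7^2 + 6·7^3 + 1·7^4. Digit sequence: (4, 4, 5, 6, 1).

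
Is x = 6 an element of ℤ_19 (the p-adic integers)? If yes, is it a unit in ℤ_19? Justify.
x ∈ ℤ_19^× (unit); v_19(x) = 0

ℤ_19 = {x ∈ ℚ_19 : v_19(x) ≥ 0} and ℤ_19^× = {x ∈ ℤ_19 : v_19(x) = 0}. Here v_19(6) = v_19(num) − v_19(den) = 0; compare against these criteria.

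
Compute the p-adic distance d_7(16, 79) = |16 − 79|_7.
d_7(16, 79) = 1/7

Step 1 — x − y = 16 − 79 = -63. Step 2 — v_7(-63) = 1 (factor: -63 = −(7^1 · 9); the sign does not affect v_p). Step 3 — |x − y|_7 = 7^{-1} = 1/7.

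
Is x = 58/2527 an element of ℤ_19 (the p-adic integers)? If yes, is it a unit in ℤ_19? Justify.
x ∉ ℤ_19 (v_19(x) = -2 < 0)

ℤ_19 = {x ∈ ℚ_19 : v_19(x) ≥ 0} and ℤ_19^× = {x ∈ ℤ_19 : v_19(x) = 0}. Here v_19(58/2527) = v_19(num) − v_19(den) = -2; compare against these criteria.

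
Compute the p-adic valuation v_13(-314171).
v_13(-314171) = 4

v_13(n) is the largest exponent k such that 13^k divides n. Factor out: -314171 = -13^4 · 11. (Sign doesn't affect v_p.) So v_13(-314171) = 4.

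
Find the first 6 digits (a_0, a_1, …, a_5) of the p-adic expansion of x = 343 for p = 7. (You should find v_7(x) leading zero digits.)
(a_0, …, a_5) = (0, 0, 0, 1, 0, 0)

v_7(343) = 3, so a_0 = ... = a_2 = 0. Factor out: x = 7^3 · u with u = 1 a unit in ℤ_7. Expand u iteratively via a_{v+i} = u_i mod 7, u_{i+1} = (u_i − a_{v+i})/7:
  u_0 = 1;  a_3 = 1;  u_1 = (u_0 − 1)/7 = 0
  u_1 = 0;  a_4 = 0;  u_2 = (u_1 − 0)/7 = 0
  u_2 = 0;  a_5 = 0;  u_3 = (u_2 − 0)/7 = 0
Digits: (0, 0, 0, 1, 0, 0).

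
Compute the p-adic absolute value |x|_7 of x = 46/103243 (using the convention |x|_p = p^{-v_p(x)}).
|46/103243|_7 = 2401

Step 1 — compute v_7(x) by factoring powers of 7 out of the numerator and denominator: v_7(46/103243) = -4. Step 2 — apply |x|_p = p^{-v_p(x)} = 7^{4} = 2401.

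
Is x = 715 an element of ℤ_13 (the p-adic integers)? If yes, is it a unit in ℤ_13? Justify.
x ∈ ℤ_13 but not a unit; v_13(x) = 1 > 0

ℤ_13 = {x ∈ ℚ_13 : v_13(x) ≥ 0} and ℤ_13^× = {x ∈ ℤ_13 : v_13(x) = 0}. Here v_13(715) = v_13(num) − v_13(den) = 1; compare against these criteria.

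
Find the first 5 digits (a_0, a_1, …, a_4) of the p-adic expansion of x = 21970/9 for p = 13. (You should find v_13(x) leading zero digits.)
(a_0, …, a_4) = (0, 0, 0, 4, 7)

v_13(21970/9) = 3, so a_0 = ... = a_2 = 0. Factor out: x = 13^3 · u with u = 10/9 a unit in ℤ_13. Expand u iteratively via a_{v+i} = u_i mod 13, u_{i+1} = (u_i − a_{v+i})/13:
  u_0 = 10/9;  a_3 = 4;  u_1 = (u_0 − 4)/13 = -2/9
  u_1 = -2/9;  a_4 = 7;  u_2 = (u_1 − 7)/13 = -5/9
Digits: (0, 0, 0, 4, 7).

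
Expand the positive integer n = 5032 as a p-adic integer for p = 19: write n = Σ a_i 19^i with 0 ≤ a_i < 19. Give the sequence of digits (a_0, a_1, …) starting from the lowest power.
(a_0, a_1, …) = (16, 17, 13)

Repeated division by 19 gives the digits low-to-high: 5032 = 16 + 17·19^1 + 13·19^2. Digit sequence: (16, 17, 13).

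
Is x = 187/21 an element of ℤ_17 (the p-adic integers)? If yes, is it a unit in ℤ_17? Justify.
x ∈ ℤ_17 but not a unit; v_17(x) = 1 > 0

ℤ_17 = {x ∈ ℚ_17 : v_17(x) ≥ 0} and ℤ_17^× = {x ∈ ℤ_17 : v_17(x) = 0}. Here v_17(187/21) = v_17(num) − v_17(den) = 1; compare against these criteria.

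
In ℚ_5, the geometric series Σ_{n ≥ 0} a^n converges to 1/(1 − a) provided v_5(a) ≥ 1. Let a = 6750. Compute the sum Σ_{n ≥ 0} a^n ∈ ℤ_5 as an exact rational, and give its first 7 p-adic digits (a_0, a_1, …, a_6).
Σ a^n = 1/(1 − a) = -1/6749;  first 7 digits = (1, 0, 0, 4, 0, 2, 1)

v_5(a) = 3 ≥ 1, so the series converges in ℤ_5 to 1/(1 − a) = 1/(1 − 6750) = -1/6749. Expand this rational in ℤ_5: compute digits iteratively via d_i = x_i mod 5, x_{i+1} = (x_i − d_i)/5. The first 7 digits are (1, 0, 0, 4, 0, 2, 1).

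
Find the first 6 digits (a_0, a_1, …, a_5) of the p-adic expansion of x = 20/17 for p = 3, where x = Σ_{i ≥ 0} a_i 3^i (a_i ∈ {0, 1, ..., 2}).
(a_0, …, a_5) = (1, 2, 2, 0, 2, 1)

v_3(20/17) = 0 (numerator and denominator both coprime to 3), so x ∈ ℤ_3^×. Compute digits iteratively via a_i = x_i mod 3, x_{i+1} = (x_i − a_i)/3, with x_0 = x:
  x_0 = 20/17;  a_0 = 1;  x_1 = (x_0 − 1)/3 = 1/17
  x_1 = 1/17;  a_1 = 2;  x_2 = (x_1 − 2)/3 = -11/17
  x_2 = -11/17;  a_2 = 2;  x_3 = (x_2 − 2)/3 = -15/17
  x_3 = -15/17;  a_3 = 0;  x_4 = (x_3 − 0)/3 = -5/17
  x_4 = -5/17;  a_4 = 2;  x_5 = (x_4 − 2)/3 = -13/17
  x_5 = -13/17;  a_5 = 1;  x_6 = (x_5 − 1)/3 = -10/17
Digits: (1, 2, 2, 0, 2, 1).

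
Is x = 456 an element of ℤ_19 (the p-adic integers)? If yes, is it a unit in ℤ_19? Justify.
x ∈ ℤ_19 but not a unit; v_19(x) = 1 > 0

ℤ_19 = {x ∈ ℚ_19 : v_19(x) ≥ 0} and ℤ_19^× = {x ∈ ℤ_19 : v_19(x) = 0}. Here v_19(456) = v_19(num) − v_19(den) = 1; compare against these criteria.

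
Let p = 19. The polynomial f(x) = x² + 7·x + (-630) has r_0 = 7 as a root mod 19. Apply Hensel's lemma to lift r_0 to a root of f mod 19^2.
r_1 = 273 (mod 361)

Hensel: r_{i+1} = r_i − f(r_i)·(f′(r_i))^{-1} mod 19^{i+2}, f′(x) = 2x + 7. Iterate:
  r_0 = 7 (mod 19)
  r_1 = 273 (mod 361)
Final: r = 273 satisfies f(r) ≡ 0 mod 19^2.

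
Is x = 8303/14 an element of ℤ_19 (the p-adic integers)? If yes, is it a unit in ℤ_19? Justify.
x ∈ ℤ_19 but not a unit; v_19(x) = 2 > 0

ℤ_19 = {x ∈ ℚ_19 : v_19(x) ≥ 0} and ℤ_19^× = {x ∈ ℤ_19 : v_19(x) = 0}. Here v_19(8303/14) = v_19(num) − v_19(den) = 2; compare against these criteria.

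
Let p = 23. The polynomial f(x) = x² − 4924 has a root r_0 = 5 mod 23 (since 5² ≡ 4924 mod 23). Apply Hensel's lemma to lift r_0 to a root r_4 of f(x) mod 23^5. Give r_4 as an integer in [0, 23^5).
r_4 = 638416 (mod 6436343)

Hensel's recurrence: r_{i+1} = r_i − f(r_i)·(f′(r_i))^{-1} mod 23^{i+2}, with f′(x) = 2x. Iterate:
  r_0 = 5 (mod 23)
  r_1 = 442 (mod 529)
  r_2 = 5732 (mod 12167)
  r_3 = 78734 (mod 279841)
  r_4 = 638416 (mod 6436343)
Final: r_4 = 638416, and one checks f(r_4) ≡ 0 mod 23^5.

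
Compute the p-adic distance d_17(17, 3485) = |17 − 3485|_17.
d_17(17, 3485) = 1/289

Step 1 — x − y = 17 − 3485 = -3468. Step 2 — v_17(-3468) = 2 (factor: -3468 = −(17^2 · 12); the sign does not affect v_p). Step 3 — |x − y|_17 = 17^{-2} = 1/289.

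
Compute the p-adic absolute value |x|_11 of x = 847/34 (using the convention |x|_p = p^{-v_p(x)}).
|847/34|_11 = 1/121

Step 1 — compute v_11(x) by factoring powers of 11 out of the numerator and denominator: v_11(847/34) = 2. Step 2 — apply |x|_p = p^{-v_p(x)} = 11^{-2} = 1/121.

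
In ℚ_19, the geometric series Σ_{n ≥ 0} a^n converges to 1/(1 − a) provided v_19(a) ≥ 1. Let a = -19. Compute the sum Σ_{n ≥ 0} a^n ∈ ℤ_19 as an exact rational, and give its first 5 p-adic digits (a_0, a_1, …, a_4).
Σ a^n = 1/(1 − a) = 1/20;  first 5 digits = (1, 18, 0, 18, 0)

v_19(a) = 1 ≥ 1, so the series converges in ℤ_19 to 1/(1 − a) = 1/(1 − (-19)) = 1/20. Expand this rational in ℤ_19: compute digits iteratively via d_i = x_i mod 19, x_{i+1} = (x_i − d_i)/19. The first 5 digits are (1, 18, 0, 18, 0).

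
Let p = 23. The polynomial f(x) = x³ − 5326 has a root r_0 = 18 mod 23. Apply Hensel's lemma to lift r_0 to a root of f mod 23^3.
r_2 = 2226 (mod 12167)

Hensel: r_{i+1} = r_i − f(r_i)/f′(r_i) mod 23^{i+2}, where f′(x) = 3x². Iterate:
  r_0 = 18 (mod 23)
  r_1 = 110 (mod 529)
  r_2 = 2226 (mod 12167)
Final: r = 2226 with f(r) ≡ 0 mod 23^3.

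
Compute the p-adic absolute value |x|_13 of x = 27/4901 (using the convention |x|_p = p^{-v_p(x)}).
|27/4901|_13 = 169

Step 1 — compute v_13(x) by factoring powers of 13 out of the numerator and denominator: v_13(27/4901) = -2. Step 2 — apply |x|_p = p^{-v_p(x)} = 13^{2} = 169.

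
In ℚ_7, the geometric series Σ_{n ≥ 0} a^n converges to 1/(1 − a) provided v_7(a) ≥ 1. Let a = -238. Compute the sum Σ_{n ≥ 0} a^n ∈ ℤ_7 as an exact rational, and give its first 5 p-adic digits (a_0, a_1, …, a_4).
Σ a^n = 1/(1 − a) = 1/239;  first 5 digits = (1, 1, 3, 4, 2)

v_7(a) = 1 ≥ 1, so the series converges in ℤ_7 to 1/(1 − a) = 1/(1 − (-238)) = 1/239. Expand this rational in ℤ_7: compute digits iteratively via d_i = x_i mod 7, x_{i+1} = (x_i − d_i)/7. The first 5 digits are (1, 1, 3, 4, 2).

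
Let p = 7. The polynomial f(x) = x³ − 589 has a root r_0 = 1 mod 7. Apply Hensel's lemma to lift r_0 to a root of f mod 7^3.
r_2 = 197 (mod 343)

Hensel: r_{i+1} = r_i − f(r_i)/f′(r_i) mod 7^{i+2}, where f′(x) = 3x². Iterate:
  r_0 = 1 (mod 7)
  r_1 = 1 (mod 49)
  r_2 = 197 (mod 343)
Final: r = 197 with f(r) ≡ 0 mod 7^3.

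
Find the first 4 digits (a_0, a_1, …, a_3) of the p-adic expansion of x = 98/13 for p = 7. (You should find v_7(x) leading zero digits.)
(a_0, …, a_3) = (0, 0, 5, 2)

v_7(98/13) = 2, so a_0 = ... = a_1 = 0. Factor out: x = 7^2 · u with u = 2/13 a unit in ℤ_7. Expand u iteratively via a_{v+i} = u_i mod 7, u_{i+1} = (u_i − a_{v+i})/7:
  u_0 = 2/13;  a_2 = 5;  u_1 = (u_0 − 5)/7 = -9/13
  u_1 = -9/13;  a_3 = 2;  u_2 = (u_1 − 2)/7 = -5/13
Digits: (0, 0, 5, 2).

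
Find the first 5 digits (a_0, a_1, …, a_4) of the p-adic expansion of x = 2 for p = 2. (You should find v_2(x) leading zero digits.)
(a_0, …, a_4) = (0, 1, 0, 0, 0)

v_2(2) = 1, so a_0 = ... = a_0 = 0. Factor out: x = 2^1 · u with u = 1 a unit in ℤ_2. Expand u iteratively via a_{v+i} = u_i mod 2, u_{i+1} = (u_i − a_{v+i})/2:
  u_0 = 1;  a_1 = 1;  u_1 = (u_0 − 1)/2 = 0
  u_1 = 0;  a_2 = 0;  u_2 = (u_1 − 0)/2 = 0
  u_2 = 0;  a_3 = 0;  u_3 = (u_2 − 0)/2 = 0
  u_3 = 0;  a_4 = 0;  u_4 = (u_3 − 0)/2 = 0
Digits: (0, 1, 0, 0, 0).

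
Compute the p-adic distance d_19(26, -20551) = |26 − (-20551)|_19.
d_19(26, -20551) = 1/6859

Step 1 — x − y = 26 − (-20551) = 20577. Step 2 — v_19(20577) = 3 (factor: 20577 = (19^3 · 3); the sign does not affect v_p). Step 3 — |x − y|_19 = 19^{-3} = 1/6859.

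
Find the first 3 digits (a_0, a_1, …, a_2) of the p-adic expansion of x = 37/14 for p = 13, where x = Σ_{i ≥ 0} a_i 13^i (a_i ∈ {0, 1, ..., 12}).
(a_0, …, a_2) = (11, 4, 8)

v_13(37/14) = 0 (numerator and denominator both coprime to 13), so x ∈ ℤ_13^×. Compute digits iteratively via a_i = x_i mod 13, x_{i+1} = (x_i − a_i)/13, with x_0 = x:
  x_0 = 37/14;  a_0 = 11;  x_1 = (x_0 − 11)/13 = -9/14
  x_1 = -9/14;  a_1 = 4;  x_2 = (x_1 − 4)/13 = -5/14
  x_2 = -5/14;  a_2 = 8;  x_3 = (x_2 − 8)/13 = -9/14
Digits: (11, 4, 8).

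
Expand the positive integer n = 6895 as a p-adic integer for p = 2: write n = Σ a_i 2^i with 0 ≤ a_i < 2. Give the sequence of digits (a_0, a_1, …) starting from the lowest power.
(a_0, a_1, …) = (1, 1, 1, 1, 0, 1, 1, 1, 0, 1, 0, 1, 1)

Repeated division by 2 gives the digits low-to-high: 6895 = 1 + 1·2^1 + 1·2^2 + 1·2^3 + 1·2^5 + 1·2^6 + 1·2^7 + 1·2^9 + 1·2^11 + 1·2^12. Digit sequence: (1, 1, 1, 1, 0, 1, 1, 1, 0, 1, 0, 1, 1).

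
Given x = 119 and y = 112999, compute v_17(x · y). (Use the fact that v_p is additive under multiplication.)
v_17(13446881) = 4

v_p(x) = 1 (factor: 119 = 17^1 · 7); v_p(y) = 3 (factor: 112999 = 17^3 · 23). Additivity: v_p(xy) = v_p(x) + v_p(y) = 1 + 3 = 4. (Direct check: xy = 13446881 = 17^4 · (161).)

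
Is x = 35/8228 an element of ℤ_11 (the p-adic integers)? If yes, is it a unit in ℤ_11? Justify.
x ∉ ℤ_11 (v_11(x) = -2 < 0)

ℤ_11 = {x ∈ ℚ_11 : v_11(x) ≥ 0} and ℤ_11^× = {x ∈ ℤ_11 : v_11(x) = 0}. Here v_11(35/8228) = v_11(num) − v_11(den) = -2; compare against these criteria.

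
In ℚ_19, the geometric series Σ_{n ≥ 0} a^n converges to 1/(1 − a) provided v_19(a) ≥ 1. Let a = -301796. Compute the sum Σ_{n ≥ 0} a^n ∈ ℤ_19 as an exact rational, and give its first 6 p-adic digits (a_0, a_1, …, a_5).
Σ a^n = 1/(1 − a) = 1/301797;  first 6 digits = (1, 0, 0, 13, 16, 18)

v_19(a) = 3 ≥ 1, so the series converges in ℤ_19 to 1/(1 − a) = 1/(1 − (-301796)) = 1/301797. Expand this rational in ℤ_19: compute digits iteratively via d_i = x_i mod 19, x_{i+1} = (x_i − d_i)/19. The first 6 digits are (1, 0, 0, 13, 16, 18).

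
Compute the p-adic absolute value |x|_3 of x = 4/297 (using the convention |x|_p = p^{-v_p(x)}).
|4/297|_3 = 27

Step 1 — compute v_3(x) by factoring powers of 3 out of the numerator and denominator: v_3(4/297) = -3. Step 2 — apply |x|_p = p^{-v_p(x)} = 3^{3} = 27.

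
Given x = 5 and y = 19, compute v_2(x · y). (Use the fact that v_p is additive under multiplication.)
v_2(95) = 0

v_p(x) = 0 (factor: 5 = 2^0 · 5); v_p(y) = 0 (factor: 19 = 2^0 · 19). Additivity: v_p(xy) = v_p(x) + v_p(y) = 0 + 0 = 0. (Direct check: xy = 95 = 2^0 · (95).)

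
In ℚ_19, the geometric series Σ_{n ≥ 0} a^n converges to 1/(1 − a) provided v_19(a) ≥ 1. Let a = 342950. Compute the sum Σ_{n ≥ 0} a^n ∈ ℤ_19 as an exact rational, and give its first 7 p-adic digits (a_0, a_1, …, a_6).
Σ a^n = 1/(1 − a) = -1/342949;  first 7 digits = (1, 0, 0, 12, 2, 0, 11)

v_19(a) = 3 ≥ 1, so the series converges in ℤ_19 to 1/(1 − a) = 1/(1 − 342950) = -1/342949. Expand this rational in ℤ_19: compute digits iteratively via d_i = x_i mod 19, x_{i+1} = (x_i − d_i)/19. The first 7 digits are (1, 0, 0, 12, 2, 0, 11).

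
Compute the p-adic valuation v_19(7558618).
v_19(7558618) = 4

v_19(n) is the largest exponent k such that 19^k divides n. Factor out: 7558618 = 19^4 · 58. (Sign doesn't affect v_p.) So v_19(7558618) = 4.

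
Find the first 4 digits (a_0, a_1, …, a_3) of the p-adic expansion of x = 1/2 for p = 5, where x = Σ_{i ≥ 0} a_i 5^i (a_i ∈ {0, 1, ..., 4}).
(a_0, …, a_3) = (3, 2, 2, 2)

v_5(1/2) = 0 (numerator and denominator both coprime to 5), so x ∈ ℤ_5^×. Compute digits iteratively via a_i = x_i mod 5, x_{i+1} = (x_i − a_i)/5, with x_0 = x:
  x_0 = 1/2;  a_0 = 3;  x_1 = (x_0 − 3)/5 = -1/2
  x_1 = -1/2;  a_1 = 2;  x_2 = (x_1 − 2)/5 = -1/2
  x_2 = -1/2;  a_2 = 2;  x_3 = (x_2 − 2)/5 = -1/2
  x_3 = -1/2;  a_3 = 2;  x_4 = (x_3 − 2)/5 = -1/2
Digits: (3, 2, 2, 2).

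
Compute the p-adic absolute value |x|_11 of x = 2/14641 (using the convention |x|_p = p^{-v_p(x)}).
|2/14641|_11 = 14641

Step 1 — compute v_11(x) by factoring powers of 11 out of the numerator and denominator: v_11(2/14641) = -4. Step 2 — apply |x|_p = p^{-v_p(x)} = 11^{4} = 14641.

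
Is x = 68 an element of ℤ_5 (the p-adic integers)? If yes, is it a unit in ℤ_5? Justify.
x ∈ ℤ_5^× (unit); v_5(x) = 0

ℤ_5 = {x ∈ ℚ_5 : v_5(x) ≥ 0} and ℤ_5^× = {x ∈ ℤ_5 : v_5(x) = 0}. Here v_5(68) = v_5(num) − v_5(den) = 0; compare against these criteria.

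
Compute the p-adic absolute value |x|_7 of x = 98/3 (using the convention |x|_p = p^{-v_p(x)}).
|98/3|_7 = 1/49

Step 1 — compute v_7(x) by factoring powers of 7 out of the numerator and denominator: v_7(98/3) = 2. Step 2 — apply |x|_p = p^{-v_p(x)} = 7^{-2} = 1/49.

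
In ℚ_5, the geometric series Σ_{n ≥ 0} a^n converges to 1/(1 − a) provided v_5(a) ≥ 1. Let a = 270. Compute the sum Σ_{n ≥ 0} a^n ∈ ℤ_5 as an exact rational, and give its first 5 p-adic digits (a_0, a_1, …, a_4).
Σ a^n = 1/(1 − a) = -1/269;  first 5 digits = (1, 4, 1, 4, 0)

v_5(a) = 1 ≥ 1, so the series converges in ℤ_5 to 1/(1 − a) = 1/(1 − 270) = -1/269. Expand this rational in ℤ_5: compute digits iteratively via d_i = x_i mod 5, x_{i+1} = (x_i − d_i)/5. The first 5 digits are (1, 4, 1, 4, 0).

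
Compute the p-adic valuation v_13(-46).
v_13(-46) = 0

v_13(n) is the largest exponent k such that 13^k divides n. Factor out: -46 = -13^0 · 46. (Sign doesn't affect v_p.) So v_13(-46) = 0.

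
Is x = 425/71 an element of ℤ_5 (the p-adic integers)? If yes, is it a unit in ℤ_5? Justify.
x ∈ ℤ_5 but not a unit; v_5(x) = 2 > 0

ℤ_5 = {x ∈ ℚ_5 : v_5(x) ≥ 0} and ℤ_5^× = {x ∈ ℤ_5 : v_5(x) = 0}. Here v_5(425/71) = v_5(num) − v_5(den) = 2; compare against these criteria.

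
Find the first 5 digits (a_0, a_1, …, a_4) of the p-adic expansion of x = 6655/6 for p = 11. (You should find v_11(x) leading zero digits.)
(a_0, …, a_4) = (0, 0, 0, 10, 1)

v_11(6655/6) = 3, so a_0 = ... = a_2 = 0. Factor out: x = 11^3 · u with u = 5/6 a unit in ℤ_11. Expand u iteratively via a_{v+i} = u_i mod 11, u_{i+1} = (u_i − a_{v+i})/11:
  u_0 = 5/6;  a_3 = 10;  u_1 = (u_0 − 10)/11 = -5/6
  u_1 = -5/6;  a_4 = 1;  u_2 = (u_1 − 1)/11 = -1/6
Digits: (0, 0, 0, 10, 1).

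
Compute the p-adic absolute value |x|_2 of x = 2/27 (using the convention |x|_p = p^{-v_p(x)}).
|2/27|_2 = 1/2

Step 1 — compute v_2(x) by factoring powers of 2 out of the numerator and denominator: v_2(2/27) = 1. Step 2 — apply |x|_p = p^{-v_p(x)} = 2^{-1} = 1/2.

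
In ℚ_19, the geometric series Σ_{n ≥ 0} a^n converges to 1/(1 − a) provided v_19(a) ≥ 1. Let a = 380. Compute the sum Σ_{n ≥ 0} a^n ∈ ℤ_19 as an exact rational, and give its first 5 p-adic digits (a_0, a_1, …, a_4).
Σ a^n = 1/(1 − a) = -1/379;  first 5 digits = (1, 1, 2, 3, 5)

v_19(a) = 1 ≥ 1, so the series converges in ℤ_19 to 1/(1 − a) = 1/(1 − 380) = -1/379. Expand this rational in ℤ_19: compute digits iteratively via d_i = x_i mod 19, x_{i+1} = (x_i − d_i)/19. The first 5 digits are (1, 1, 2, 3, 5).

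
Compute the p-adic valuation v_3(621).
v_3(621) = 3

v_3(n) is the largest exponent k such that 3^k divides n. Factor out: 621 = 3^3 · 23. (Sign doesn't affect v_p.) So v_3(621) = 3.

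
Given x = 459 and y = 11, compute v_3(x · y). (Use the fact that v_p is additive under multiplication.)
v_3(5049) = 3

v_p(x) = 3 (factor: 459 = 3^3 · 17); v_p(y) = 0 (factor: 11 = 3^0 · 11). Additivity: v_p(xy) = v_p(x) + v_p(y) = 3 + 0 = 3. (Direct check: xy = 5049 = 3^3 · (187).)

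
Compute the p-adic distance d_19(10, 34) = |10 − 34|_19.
d_19(10, 34) = 1

Step 1 — x − y = 10 − 34 = -24. Step 2 — v_19(-24) = 0 (factor: -24 = −(19^0 · 24); the sign does not affect v_p). Step 3 — |x − y|_19 = 19^{0} = 1.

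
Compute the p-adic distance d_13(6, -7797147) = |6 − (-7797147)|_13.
d_13(6, -7797147) = 1/371293

Step 1 — x − y = 6 − (-7797147) = 7797153. Step 2 — v_13(7797153) = 5 (factor: 7797153 = (13^5 · 21); the sign does not affect v_p). Step 3 — |x − y|_13 = 13^{-5} = 1/371293.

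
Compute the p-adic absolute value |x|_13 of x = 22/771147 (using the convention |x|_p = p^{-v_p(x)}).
|22/771147|_13 = 28561

Step 1 — compute v_13(x) by factoring powers of 13 out of the numerator and denominator: v_13(22/771147) = -4. Step 2 — apply |x|_p = p^{-v_p(x)} = 13^{4} = 28561.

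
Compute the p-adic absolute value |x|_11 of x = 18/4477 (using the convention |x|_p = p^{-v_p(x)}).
|18/4477|_11 = 121

Step 1 — compute v_11(x) by factoring powers of 11 out of the numerator and denominator: v_11(18/4477) = -2. Step 2 — apply |x|_p = p^{-v_p(x)} = 11^{2} = 121.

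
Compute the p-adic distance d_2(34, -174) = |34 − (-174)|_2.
d_2(34, -174) = 1/16

Step 1 — x − y = 34 − (-174) = 208. Step 2 — v_2(208) = 4 (factor: 208 = (2^4 · 13); the sign does not affect v_p). Step 3 — |x − y|_2 = 2^{-4} = 1/16.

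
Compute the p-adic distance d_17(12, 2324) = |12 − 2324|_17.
d_17(12, 2324) = 1/289

Step 1 — x − y = 12 − 2324 = -2312. Step 2 — v_17(-2312) = 2 (factor: -2312 = −(17^2 · 8); the sign does not affect v_p). Step 3 — |x − y|_17 = 17^{-2} = 1/289.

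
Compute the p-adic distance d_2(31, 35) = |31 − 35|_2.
d_2(31, 35) = 1/4

Step 1 — x − y = 31 − 35 = -4. Step 2 — v_2(-4) = 2 (factor: -4 = −(2^2 · 1); the sign does not affect v_p). Step 3 — |x − y|_2 = 2^{-2} = 1/4.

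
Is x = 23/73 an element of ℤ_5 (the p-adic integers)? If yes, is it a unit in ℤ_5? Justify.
x ∈ ℤ_5^× (unit); v_5(x) = 0

ℤ_5 = {x ∈ ℚ_5 : v_5(x) ≥ 0} and ℤ_5^× = {x ∈ ℤ_5 : v_5(x) = 0}. Here v_5(23/73) = v_5(num) − v_5(den) = 0; compare against these criteria.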